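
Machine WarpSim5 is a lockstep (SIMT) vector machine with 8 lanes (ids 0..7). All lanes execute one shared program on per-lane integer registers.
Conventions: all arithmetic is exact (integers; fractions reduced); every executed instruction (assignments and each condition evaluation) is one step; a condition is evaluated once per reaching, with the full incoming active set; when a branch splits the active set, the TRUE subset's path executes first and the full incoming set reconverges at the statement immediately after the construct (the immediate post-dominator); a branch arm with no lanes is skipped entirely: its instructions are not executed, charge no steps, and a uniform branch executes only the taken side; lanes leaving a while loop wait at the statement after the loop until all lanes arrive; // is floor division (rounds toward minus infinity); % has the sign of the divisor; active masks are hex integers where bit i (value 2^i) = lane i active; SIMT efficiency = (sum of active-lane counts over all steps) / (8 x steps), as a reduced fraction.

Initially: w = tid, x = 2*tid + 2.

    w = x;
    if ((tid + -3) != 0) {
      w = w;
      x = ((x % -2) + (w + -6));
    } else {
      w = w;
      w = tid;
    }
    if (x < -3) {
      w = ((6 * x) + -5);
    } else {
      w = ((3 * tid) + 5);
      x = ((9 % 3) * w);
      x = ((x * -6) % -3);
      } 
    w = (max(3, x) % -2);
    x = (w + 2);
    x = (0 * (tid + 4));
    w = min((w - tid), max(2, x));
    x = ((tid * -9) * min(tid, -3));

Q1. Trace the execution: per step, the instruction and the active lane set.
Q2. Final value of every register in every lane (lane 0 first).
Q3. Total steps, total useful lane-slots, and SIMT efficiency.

step 0: w <- x                       0xff
step 1: eval ((tid + -3) != 0)       0xff
step 2: w <- w                       0xf7
step 3: x <- ((x % -2) + (w + -6))   0xf7
step 4: w <- w                       0x08
step 5: w <- tid                     0x08
step 6: eval (x < -3)                0xff
step 7: w <- ((6 * x) + -5)          0x01
step 8: w <- ((3 * tid) + 5)         0xfe
step 9: x <- ((9 % 3) * w)           0xfe
step 10: x <- ((x * -6) % -3)         0xfe
step 11: w <- (max(3, x) % -2)        0xff
step 12: x <- (w + 2)                 0xff
step 13: x <- (0 * (tid + 4))         0xff
step 14: w <- min((w - tid), max(2, x)) 0xff
step 15: x <- ((tid * -9) * min(tid, -3)) 0xff

Answer: 16 steps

w: -1,-2,-3,-4,-5,-6,-7,-8
x: 0,27,54,81,108,135,162,189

steps = 16; useful = 102; efficiency = 102/128 = 51/64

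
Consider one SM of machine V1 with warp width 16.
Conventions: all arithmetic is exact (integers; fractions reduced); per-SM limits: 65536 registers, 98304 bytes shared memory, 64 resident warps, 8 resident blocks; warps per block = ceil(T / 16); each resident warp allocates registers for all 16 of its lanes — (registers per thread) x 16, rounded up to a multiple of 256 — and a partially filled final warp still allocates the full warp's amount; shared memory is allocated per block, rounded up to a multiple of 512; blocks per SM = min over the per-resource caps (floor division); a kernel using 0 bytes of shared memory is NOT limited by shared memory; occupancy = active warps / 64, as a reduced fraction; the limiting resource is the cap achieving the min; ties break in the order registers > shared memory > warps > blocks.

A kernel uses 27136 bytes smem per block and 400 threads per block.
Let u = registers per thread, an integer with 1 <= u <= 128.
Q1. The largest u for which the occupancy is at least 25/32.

Answer: u = 80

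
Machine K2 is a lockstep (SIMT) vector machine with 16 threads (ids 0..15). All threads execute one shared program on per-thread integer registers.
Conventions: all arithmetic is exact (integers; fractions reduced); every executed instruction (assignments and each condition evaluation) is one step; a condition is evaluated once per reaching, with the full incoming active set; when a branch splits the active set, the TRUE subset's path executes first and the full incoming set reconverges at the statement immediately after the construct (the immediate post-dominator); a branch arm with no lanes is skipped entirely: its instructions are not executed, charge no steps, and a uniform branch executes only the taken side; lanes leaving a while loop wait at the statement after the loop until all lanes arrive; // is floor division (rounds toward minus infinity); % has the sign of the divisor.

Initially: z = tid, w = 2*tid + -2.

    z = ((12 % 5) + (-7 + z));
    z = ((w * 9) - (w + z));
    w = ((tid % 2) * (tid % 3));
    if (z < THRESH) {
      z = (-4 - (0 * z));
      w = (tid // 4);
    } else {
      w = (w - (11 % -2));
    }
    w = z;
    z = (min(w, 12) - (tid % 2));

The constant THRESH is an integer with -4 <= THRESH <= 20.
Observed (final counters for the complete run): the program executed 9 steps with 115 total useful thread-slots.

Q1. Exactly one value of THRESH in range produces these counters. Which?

Answer: THRESH = 20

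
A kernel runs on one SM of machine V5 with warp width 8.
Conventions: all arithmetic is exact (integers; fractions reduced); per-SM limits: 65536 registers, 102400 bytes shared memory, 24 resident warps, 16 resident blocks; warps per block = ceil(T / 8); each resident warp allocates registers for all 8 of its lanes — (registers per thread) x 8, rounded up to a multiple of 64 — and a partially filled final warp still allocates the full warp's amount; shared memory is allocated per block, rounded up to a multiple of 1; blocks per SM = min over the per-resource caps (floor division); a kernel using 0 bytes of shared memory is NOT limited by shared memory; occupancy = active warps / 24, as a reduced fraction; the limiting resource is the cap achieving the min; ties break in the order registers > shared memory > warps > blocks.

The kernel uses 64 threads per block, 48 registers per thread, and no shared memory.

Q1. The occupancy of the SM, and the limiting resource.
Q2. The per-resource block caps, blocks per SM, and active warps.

Answer: occupancy 1, limited by warps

registers: 21 blocks
shared memory: no limit (kernel uses none)
warps: 3 blocks
blocks: 16 blocks

Answer: 3 blocks, 24 active warps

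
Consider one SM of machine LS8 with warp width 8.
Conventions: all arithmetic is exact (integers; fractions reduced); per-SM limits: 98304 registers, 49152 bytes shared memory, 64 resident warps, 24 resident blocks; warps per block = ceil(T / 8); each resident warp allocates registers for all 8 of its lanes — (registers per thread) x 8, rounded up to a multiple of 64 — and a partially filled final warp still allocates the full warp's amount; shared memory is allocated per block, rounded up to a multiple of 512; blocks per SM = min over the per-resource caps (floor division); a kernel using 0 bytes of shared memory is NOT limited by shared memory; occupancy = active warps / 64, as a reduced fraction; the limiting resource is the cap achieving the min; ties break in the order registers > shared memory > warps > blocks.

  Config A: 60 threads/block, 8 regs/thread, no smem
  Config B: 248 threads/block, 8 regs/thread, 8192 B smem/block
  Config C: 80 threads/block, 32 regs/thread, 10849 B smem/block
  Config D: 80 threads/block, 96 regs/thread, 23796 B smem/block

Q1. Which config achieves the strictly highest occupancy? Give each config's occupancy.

occupancies: A 1, B 31/32, C 5/8, D 5/16

Answer: A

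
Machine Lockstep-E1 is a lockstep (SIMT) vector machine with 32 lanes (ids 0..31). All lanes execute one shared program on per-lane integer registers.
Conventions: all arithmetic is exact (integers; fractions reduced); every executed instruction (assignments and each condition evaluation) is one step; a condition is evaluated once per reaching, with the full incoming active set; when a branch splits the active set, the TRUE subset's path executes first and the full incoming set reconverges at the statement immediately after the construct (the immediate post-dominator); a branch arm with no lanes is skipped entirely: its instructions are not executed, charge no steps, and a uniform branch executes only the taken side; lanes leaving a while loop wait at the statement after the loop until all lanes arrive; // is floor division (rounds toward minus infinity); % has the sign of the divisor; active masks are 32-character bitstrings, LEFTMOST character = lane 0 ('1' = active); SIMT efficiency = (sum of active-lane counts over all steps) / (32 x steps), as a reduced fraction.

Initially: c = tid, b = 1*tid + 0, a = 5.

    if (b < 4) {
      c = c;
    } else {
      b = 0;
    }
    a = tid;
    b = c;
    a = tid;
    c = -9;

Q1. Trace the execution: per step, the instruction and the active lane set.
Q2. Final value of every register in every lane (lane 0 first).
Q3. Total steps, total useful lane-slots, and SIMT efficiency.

step 0: eval (b < 4)                 11111111111111111111111111111111
step 1: c <- c                       11110000000000000000000000000000
step 2: b <- 0                       00001111111111111111111111111111
step 3: a <- tid                     11111111111111111111111111111111
step 4: b <- c                       11111111111111111111111111111111
step 5: a <- tid                     11111111111111111111111111111111
step 6: c <- -9                      11111111111111111111111111111111

Answer: 7 steps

c: -9,-9,-9,-9,-9,-9,-9,-9,-9,-9,-9,-9,-9,-9,-9,-9,-9,-9,-9,-9,-9,-9,-9,-9,-9,-9,-9,-9,-9,-9,-9,-9
b: 0,1,2,3,4,5,6,7,8,9,10,11,12,13,14,15,16,17,18,19,20,21,22,23,24,25,26,27,28,29,30,31
a: 0,1,2,3,4,5,6,7,8,9,10,11,12,13,14,15,16,17,18,19,20,21,22,23,24,25,26,27,28,29,30,31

steps = 7; useful = 192; efficiency = 192/224 = 6/7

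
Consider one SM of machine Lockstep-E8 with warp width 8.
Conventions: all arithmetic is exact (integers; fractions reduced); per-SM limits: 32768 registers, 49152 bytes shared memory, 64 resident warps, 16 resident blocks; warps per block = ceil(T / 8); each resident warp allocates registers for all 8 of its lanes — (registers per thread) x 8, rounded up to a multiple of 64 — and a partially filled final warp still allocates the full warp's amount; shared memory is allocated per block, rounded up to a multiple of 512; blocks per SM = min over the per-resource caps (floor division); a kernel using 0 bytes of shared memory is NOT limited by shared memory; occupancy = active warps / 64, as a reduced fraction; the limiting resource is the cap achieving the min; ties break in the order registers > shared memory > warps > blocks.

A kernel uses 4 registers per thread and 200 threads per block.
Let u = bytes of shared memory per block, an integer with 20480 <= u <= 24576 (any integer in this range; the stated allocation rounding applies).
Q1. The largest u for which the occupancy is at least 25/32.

Answer: u = 24576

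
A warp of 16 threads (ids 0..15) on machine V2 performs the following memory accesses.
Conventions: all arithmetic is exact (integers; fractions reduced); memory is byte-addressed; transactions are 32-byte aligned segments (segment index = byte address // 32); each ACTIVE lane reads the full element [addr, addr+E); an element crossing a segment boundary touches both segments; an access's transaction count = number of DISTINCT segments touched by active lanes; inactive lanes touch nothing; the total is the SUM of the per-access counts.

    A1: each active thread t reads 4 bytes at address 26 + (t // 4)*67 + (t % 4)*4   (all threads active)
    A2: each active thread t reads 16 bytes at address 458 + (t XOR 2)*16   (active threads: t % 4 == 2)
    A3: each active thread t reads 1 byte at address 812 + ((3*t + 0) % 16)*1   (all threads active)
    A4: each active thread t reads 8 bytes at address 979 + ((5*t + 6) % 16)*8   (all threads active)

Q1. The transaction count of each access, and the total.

A1: 6 transactions
A2: 4 transactions
A3: 1 transaction
A4: 5 transactions

Answer: 6,4,1,5; total 16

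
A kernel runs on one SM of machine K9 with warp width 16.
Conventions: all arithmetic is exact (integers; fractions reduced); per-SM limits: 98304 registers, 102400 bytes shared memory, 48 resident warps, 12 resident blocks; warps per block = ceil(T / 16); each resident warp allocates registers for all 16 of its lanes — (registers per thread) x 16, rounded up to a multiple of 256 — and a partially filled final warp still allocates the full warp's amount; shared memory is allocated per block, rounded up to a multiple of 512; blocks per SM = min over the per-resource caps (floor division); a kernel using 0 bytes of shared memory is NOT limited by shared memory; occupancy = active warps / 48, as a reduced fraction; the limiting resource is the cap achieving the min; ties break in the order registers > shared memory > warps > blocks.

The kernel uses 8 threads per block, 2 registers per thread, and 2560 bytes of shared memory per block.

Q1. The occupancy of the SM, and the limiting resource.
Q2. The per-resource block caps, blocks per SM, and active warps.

Answer: occupancy 1/4, limited by blocks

registers: 384 blocks
shared memory: 40 blocks
warps: 48 blocks
blocks: 12 blocks

Answer: 12 blocks, 12 active warps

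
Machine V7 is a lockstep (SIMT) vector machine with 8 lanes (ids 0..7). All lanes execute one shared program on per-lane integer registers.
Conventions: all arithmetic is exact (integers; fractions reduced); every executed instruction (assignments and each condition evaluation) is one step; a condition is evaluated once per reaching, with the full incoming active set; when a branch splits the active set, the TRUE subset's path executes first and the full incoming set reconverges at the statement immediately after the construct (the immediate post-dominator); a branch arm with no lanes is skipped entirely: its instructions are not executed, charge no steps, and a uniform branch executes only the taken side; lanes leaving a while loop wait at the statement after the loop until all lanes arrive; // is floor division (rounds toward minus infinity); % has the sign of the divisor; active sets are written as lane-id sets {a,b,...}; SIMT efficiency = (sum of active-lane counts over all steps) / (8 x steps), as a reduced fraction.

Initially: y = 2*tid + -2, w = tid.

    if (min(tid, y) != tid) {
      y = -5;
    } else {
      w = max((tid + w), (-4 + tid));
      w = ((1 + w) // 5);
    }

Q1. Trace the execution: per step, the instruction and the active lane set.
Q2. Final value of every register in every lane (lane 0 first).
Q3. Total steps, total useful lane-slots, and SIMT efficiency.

step 0: eval (min(tid, y) != tid)    {0,1,2,3,4,5,6,7}
step 1: y <- -5                      {0,1}
step 2: w <- max((tid + w), (-4 + tid)) {2,3,4,5,6,7}
step 3: w <- ((1 + w) // 5)          {2,3,4,5,6,7}

Answer: 4 steps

y: -5,-5,2,4,6,8,10,12
w: 0,1,1,1,1,2,2,3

steps = 4; useful = 22; efficiency = 22/32 = 11/16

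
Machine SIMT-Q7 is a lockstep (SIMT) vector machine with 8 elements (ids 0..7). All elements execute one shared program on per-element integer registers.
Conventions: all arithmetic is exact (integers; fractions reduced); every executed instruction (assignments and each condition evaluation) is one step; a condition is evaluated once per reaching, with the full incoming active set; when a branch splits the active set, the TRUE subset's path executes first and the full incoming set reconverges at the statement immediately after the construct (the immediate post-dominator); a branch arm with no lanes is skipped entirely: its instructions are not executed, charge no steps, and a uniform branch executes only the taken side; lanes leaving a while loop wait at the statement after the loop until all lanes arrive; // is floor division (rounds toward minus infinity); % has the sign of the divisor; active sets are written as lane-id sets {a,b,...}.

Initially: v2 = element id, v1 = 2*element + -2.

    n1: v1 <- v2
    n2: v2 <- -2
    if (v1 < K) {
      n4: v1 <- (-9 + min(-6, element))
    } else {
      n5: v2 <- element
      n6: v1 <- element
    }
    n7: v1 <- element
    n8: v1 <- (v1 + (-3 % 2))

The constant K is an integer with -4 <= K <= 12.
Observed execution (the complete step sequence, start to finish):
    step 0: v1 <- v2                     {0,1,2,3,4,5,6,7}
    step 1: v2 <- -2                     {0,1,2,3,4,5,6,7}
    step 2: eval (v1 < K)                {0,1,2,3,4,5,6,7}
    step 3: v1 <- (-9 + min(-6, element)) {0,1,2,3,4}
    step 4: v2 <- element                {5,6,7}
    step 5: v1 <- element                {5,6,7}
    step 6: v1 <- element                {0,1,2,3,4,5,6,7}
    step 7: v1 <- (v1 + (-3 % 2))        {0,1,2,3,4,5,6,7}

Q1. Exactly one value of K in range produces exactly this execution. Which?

Answer: K = 5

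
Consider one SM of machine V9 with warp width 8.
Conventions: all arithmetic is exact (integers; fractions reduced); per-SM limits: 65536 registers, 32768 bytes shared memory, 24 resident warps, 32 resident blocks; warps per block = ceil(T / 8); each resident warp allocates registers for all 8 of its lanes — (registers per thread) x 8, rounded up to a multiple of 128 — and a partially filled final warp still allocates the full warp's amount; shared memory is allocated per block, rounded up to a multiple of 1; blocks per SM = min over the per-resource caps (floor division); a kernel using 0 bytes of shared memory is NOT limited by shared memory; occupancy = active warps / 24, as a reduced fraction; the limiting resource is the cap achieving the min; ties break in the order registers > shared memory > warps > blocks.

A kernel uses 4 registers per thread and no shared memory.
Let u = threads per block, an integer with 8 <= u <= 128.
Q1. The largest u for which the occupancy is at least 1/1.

Answer: u = 96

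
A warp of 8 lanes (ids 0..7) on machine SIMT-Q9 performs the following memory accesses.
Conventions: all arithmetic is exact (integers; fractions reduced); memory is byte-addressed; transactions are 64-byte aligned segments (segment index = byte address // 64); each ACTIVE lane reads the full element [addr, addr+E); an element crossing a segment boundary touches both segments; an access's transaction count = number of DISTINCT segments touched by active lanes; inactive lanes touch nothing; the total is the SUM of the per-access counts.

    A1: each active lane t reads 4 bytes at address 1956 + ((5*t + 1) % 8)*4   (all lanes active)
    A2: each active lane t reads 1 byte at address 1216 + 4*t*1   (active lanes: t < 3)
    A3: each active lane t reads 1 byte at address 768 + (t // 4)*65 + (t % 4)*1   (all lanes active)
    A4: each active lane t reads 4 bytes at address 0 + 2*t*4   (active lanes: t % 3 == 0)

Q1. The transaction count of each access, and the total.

A1: 2 transactions
A2: 1 transaction
A3: 2 transactions
A4: 1 transaction

Answer: 2,1,2,1; total 6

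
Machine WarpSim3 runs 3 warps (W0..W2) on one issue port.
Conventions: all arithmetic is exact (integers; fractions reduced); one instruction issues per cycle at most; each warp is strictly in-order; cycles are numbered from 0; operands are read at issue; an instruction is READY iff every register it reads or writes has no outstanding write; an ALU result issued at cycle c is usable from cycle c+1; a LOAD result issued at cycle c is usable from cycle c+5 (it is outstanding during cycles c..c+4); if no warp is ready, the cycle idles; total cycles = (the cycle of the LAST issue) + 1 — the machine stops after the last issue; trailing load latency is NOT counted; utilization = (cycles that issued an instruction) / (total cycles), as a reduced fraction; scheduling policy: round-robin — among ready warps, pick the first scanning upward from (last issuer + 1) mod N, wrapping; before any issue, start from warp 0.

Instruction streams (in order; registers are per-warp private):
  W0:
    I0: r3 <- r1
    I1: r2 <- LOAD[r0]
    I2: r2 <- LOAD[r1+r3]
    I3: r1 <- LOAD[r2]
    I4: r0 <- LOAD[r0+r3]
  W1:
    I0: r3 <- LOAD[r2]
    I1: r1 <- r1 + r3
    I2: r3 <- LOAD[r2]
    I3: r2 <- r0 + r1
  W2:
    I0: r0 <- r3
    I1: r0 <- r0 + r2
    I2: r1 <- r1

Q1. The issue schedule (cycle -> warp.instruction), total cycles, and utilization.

cycle 0: W0.I0
cycle 1: W1.I0
cycle 2: W2.I0
cycle 3: W0.I1
cycle 4: W2.I1
cycle 5: W2.I2
cycle 6: W1.I1
cycle 7: W1.I2
cycle 8: W0.I2
cycle 9: W1.I3
cycle 10: idle
cycle 11: idle
cycle 12: idle
cycle 13: W0.I3
cycle 14: W0.I4

Answer: 15 cycles, utilization 4/5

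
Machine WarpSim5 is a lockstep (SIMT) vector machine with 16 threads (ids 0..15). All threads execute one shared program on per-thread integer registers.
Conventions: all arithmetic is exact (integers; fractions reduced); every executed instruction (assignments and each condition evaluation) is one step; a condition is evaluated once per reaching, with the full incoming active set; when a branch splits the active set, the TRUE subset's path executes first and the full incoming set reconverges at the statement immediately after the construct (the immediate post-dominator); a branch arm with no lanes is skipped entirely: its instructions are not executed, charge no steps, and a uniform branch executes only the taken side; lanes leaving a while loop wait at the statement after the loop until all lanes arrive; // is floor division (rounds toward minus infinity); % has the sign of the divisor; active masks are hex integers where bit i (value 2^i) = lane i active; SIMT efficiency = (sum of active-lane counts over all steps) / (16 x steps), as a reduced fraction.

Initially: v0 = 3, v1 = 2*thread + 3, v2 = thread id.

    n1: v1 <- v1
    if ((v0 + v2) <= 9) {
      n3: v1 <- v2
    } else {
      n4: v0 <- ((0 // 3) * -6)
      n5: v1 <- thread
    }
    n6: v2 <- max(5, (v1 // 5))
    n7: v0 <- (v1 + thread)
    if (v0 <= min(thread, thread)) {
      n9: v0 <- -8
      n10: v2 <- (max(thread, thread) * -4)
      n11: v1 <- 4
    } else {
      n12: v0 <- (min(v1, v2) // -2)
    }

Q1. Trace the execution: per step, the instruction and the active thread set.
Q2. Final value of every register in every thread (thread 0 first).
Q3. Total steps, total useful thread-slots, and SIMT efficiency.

step 0: v1 <- v1                     0xffff
step 1: eval ((v0 + v2) <= 9)        0xffff
step 2: v1 <- v2                     0x007f
step 3: v0 <- ((0 // 3) * -6)        0xff80
step 4: v1 <- thread                 0xff80
step 5: v2 <- max(5, (v1 // 5))      0xffff
step 6: v0 <- (v1 + thread)          0xffff
step 7: eval (v0 <= min(thread, thread)) 0xffff
step 8: v0 <- -8                     0x0001
step 9: v2 <- (max(thread, thread) * -4) 0x0001
step 10: v1 <- 4                      0x0001
step 11: v0 <- (min(v1, v2) // -2)    0xfffe

Answer: 12 steps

v0: -8,-1,-1,-2,-2,-3,-3,-3,-3,-3,-3,-3,-3,-3,-3,-3
v1: 4,1,2,3,4,5,6,7,8,9,10,11,12,13,14,15
v2: 0,5,5,5,5,5,5,5,5,5,5,5,5,5,5,5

steps = 12; useful = 123; efficiency = 123/192 = 41/64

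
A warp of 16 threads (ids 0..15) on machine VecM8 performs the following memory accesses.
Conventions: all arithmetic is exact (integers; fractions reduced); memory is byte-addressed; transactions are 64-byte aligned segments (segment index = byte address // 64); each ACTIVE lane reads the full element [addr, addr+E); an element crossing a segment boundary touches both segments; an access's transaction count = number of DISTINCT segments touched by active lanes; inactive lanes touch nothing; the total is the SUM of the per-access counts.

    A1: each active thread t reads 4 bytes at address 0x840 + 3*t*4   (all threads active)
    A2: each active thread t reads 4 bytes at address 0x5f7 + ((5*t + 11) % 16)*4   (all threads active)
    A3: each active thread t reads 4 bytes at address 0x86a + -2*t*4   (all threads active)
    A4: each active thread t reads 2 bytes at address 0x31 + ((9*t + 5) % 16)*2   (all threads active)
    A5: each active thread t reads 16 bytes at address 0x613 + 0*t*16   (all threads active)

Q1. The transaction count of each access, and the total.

A1: 3 transactions
A2: 2 transactions
A3: 3 transactions
A4: 2 transactions
A5: 1 transaction

Answer: 3,2,3,2,1; total 11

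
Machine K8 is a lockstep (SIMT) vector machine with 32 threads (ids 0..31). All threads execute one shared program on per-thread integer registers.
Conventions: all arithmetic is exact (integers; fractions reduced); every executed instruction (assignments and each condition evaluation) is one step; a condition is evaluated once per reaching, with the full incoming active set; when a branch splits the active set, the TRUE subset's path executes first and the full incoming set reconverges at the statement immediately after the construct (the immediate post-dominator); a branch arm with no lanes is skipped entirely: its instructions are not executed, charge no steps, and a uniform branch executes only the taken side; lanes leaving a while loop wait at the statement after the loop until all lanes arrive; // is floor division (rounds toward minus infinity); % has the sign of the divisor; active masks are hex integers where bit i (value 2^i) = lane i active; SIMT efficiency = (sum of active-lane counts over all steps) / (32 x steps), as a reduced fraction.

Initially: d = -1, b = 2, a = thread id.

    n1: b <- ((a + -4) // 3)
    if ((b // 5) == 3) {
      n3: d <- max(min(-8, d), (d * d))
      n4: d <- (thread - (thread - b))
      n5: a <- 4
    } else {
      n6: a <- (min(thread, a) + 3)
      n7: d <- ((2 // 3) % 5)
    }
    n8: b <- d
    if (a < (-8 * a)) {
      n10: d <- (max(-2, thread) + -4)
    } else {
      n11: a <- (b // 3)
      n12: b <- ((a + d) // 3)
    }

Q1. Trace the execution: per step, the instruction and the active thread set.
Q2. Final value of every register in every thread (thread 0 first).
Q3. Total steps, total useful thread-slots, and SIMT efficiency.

step 0: b <- ((a + -4) // 3)         0xffffffff
step 1: eval ((b // 5) == 3)         0xffffffff
step 2: a <- (min(thread, a) + 3)    0xffffffff
step 3: d <- ((2 // 3) % 5)          0xffffffff
step 4: b <- d                       0xffffffff
step 5: eval (a < (-8 * a))          0xffffffff
step 6: a <- (b // 3)                0xffffffff
step 7: b <- ((a + d) // 3)          0xffffffff

Answer: 8 steps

d: 0,0,0,0,0,0,0,0,0,0,0,0,0,0,0,0,0,0,0,0,0,0,0,0,0,0,0,0,0,0,0,0
b: 0,0,0,0,0,0,0,0,0,0,0,0,0,0,0,0,0,0,0,0,0,0,0,0,0,0,0,0,0,0,0,0
a: 0,0,0,0,0,0,0,0,0,0,0,0,0,0,0,0,0,0,0,0,0,0,0,0,0,0,0,0,0,0,0,0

steps = 8; useful = 256; efficiency = 256/256 = 1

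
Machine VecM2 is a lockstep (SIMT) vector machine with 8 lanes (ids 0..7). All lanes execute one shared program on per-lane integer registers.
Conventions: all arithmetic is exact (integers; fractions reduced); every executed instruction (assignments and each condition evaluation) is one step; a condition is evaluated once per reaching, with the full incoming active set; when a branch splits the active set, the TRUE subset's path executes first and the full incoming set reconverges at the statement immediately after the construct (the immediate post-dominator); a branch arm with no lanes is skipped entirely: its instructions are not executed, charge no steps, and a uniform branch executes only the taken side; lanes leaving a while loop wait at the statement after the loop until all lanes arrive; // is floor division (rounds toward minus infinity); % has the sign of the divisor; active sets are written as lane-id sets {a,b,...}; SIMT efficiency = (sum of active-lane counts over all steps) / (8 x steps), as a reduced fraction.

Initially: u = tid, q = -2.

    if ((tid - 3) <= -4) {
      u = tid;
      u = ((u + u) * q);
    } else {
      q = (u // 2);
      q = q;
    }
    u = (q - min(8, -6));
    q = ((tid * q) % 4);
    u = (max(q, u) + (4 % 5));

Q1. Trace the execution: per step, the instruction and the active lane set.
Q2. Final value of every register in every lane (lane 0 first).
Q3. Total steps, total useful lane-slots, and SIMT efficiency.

step 0: eval ((tid - 3) <= -4)       {0,1,2,3,4,5,6,7}
step 1: q <- (u // 2)                {0,1,2,3,4,5,6,7}
step 2: q <- q                       {0,1,2,3,4,5,6,7}
step 3: u <- (q - min(8, -6))        {0,1,2,3,4,5,6,7}
step 4: q <- ((tid * q) % 4)         {0,1,2,3,4,5,6,7}
step 5: u <- (max(q, u) + (4 % 5))   {0,1,2,3,4,5,6,7}

Answer: 6 steps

u: 10,10,11,11,12,12,13,13
q: 0,0,2,3,0,2,2,1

steps = 6; useful = 48; efficiency = 48/48 = 1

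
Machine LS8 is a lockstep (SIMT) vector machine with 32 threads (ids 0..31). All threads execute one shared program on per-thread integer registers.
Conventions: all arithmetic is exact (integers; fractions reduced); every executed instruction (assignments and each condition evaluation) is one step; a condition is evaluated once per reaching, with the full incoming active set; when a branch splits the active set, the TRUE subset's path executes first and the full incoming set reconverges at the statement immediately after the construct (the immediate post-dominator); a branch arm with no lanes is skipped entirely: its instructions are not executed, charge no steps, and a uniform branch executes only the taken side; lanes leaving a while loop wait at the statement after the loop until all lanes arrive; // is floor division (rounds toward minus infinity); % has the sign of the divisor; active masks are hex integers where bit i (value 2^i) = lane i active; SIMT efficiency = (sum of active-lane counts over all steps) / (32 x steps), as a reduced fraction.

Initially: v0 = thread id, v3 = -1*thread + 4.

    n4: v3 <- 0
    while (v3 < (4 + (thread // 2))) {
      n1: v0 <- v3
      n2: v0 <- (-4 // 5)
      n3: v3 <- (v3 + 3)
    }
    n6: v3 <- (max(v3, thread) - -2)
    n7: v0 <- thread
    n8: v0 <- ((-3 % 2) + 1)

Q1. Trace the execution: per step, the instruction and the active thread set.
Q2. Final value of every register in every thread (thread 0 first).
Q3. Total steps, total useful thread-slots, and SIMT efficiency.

step 0: v3 <- 0                      0xffffffff
step 1: eval (v3 < (4 + (thread // 2))) 0xffffffff
step 2: v0 <- v3                     0xffffffff
step 3: v0 <- (-4 // 5)              0xffffffff
step 4: v3 <- (v3 + 3)               0xffffffff
step 5: eval (v3 < (4 + (thread // 2))) 0xffffffff
step 6: v0 <- v3                     0xffffffff
step 7: v0 <- (-4 // 5)              0xffffffff
step 8: v3 <- (v3 + 3)               0xffffffff
step 9: eval (v3 < (4 + (thread // 2))) 0xffffffff
step 10: v0 <- v3                     0xffffffc0
step 11: v0 <- (-4 // 5)              0xffffffc0
step 12: v3 <- (v3 + 3)               0xffffffc0
step 13: eval (v3 < (4 + (thread // 2))) 0xffffffc0
step 14: v0 <- v3                     0xfffff000
step 15: v0 <- (-4 // 5)              0xfffff000
step 16: v3 <- (v3 + 3)               0xfffff000
step 17: eval (v3 < (4 + (thread // 2))) 0xfffff000
step 18: v0 <- v3                     0xfffc0000
step 19: v0 <- (-4 // 5)              0xfffc0000
step 20: v3 <- (v3 + 3)               0xfffc0000
step 21: eval (v3 < (4 + (thread // 2))) 0xfffc0000
step 22: v0 <- v3                     0xff000000
step 23: v0 <- (-4 // 5)              0xff000000
step 24: v3 <- (v3 + 3)               0xff000000
step 25: eval (v3 < (4 + (thread // 2))) 0xff000000
step 26: v0 <- v3                     0xc0000000
step 27: v0 <- (-4 // 5)              0xc0000000
step 28: v3 <- (v3 + 3)               0xc0000000
step 29: eval (v3 < (4 + (thread // 2))) 0xc0000000
step 30: v3 <- (max(v3, thread) - -2) 0xffffffff
step 31: v0 <- thread                 0xffffffff
step 32: v0 <- ((-3 % 2) + 1)         0xffffffff

Answer: 33 steps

v0: 2,2,2,2,2,2,2,2,2,2,2,2,2,2,2,2,2,2,2,2,2,2,2,2,2,2,2,2,2,2,2,2
v3: 8,8,8,8,8,8,11,11,11,11,12,13,14,15,16,17,18,19,20,21,22,23,24,25,26,27,28,29,30,31,32,33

steps = 33; useful = 696; efficiency = 696/1056 = 29/44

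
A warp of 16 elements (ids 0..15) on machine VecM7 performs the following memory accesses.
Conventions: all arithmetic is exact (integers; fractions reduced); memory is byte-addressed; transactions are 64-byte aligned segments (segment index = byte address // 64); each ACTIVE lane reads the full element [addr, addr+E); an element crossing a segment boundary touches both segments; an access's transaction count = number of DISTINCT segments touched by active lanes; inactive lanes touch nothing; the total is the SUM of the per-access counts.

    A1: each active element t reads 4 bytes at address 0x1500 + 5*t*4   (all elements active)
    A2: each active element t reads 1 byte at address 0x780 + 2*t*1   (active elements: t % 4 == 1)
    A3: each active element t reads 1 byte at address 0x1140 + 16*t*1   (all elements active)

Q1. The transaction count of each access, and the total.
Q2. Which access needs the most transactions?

A1: 5 transactions
A2: 1 transaction
A3: 4 transactions

Answer: 5,1,4; total 10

Answer: A1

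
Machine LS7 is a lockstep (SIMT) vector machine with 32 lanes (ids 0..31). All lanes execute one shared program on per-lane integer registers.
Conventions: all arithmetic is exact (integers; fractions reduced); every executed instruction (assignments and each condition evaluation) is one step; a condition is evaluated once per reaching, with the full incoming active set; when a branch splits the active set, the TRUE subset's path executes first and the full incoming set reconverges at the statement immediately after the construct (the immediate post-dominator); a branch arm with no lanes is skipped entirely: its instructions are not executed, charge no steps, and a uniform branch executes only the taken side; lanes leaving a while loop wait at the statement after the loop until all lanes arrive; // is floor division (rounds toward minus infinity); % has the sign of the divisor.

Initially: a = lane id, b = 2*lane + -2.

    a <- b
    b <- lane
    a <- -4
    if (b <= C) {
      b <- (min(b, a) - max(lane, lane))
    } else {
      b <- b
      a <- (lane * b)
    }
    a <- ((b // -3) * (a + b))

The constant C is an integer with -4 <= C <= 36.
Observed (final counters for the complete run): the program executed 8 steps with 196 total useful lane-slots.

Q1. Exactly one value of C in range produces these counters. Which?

Answer: C = 27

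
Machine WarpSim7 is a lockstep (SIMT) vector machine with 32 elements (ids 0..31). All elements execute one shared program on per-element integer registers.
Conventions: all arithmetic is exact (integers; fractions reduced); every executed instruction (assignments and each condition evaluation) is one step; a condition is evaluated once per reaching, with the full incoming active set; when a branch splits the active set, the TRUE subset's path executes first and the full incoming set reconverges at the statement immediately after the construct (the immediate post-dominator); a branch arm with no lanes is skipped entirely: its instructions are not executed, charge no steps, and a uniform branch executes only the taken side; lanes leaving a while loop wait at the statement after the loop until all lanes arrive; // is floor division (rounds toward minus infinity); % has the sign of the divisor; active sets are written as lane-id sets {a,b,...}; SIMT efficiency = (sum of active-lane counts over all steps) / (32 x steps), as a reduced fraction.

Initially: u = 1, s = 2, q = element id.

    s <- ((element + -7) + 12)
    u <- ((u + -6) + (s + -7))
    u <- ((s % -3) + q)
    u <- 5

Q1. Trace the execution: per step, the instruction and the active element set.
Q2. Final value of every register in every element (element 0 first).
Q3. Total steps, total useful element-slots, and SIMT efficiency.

step 0: s <- ((element + -7) + 12)   {0,1,2,3,4,5,6,7,8,9,10,11,12,13,14,15,16,17,18,19,20,21,22,23,24,25,26,27,28,29,30,31}
step 1: u <- ((u + -6) + (s + -7))   {0,1,2,3,4,5,6,7,8,9,10,11,12,13,14,15,16,17,18,19,20,21,22,23,24,25,26,27,28,29,30,31}
step 2: u <- ((s % -3) + q)          {0,1,2,3,4,5,6,7,8,9,10,11,12,13,14,15,16,17,18,19,20,21,22,23,24,25,26,27,28,29,30,31}
step 3: u <- 5                       {0,1,2,3,4,5,6,7,8,9,10,11,12,13,14,15,16,17,18,19,20,21,22,23,24,25,26,27,28,29,30,31}

Answer: 4 steps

u: 5,5,5,5,5,5,5,5,5,5,5,5,5,5,5,5,5,5,5,5,5,5,5,5,5,5,5,5,5,5,5,5
s: 5,6,7,8,9,10,11,12,13,14,15,16,17,18,19,20,21,22,23,24,25,26,27,28,29,30,31,32,33,34,35,36
q: 0,1,2,3,4,5,6,7,8,9,10,11,12,13,14,15,16,17,18,19,20,21,22,23,24,25,26,27,28,29,30,31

steps = 4; useful = 128; efficiency = 128/128 = 1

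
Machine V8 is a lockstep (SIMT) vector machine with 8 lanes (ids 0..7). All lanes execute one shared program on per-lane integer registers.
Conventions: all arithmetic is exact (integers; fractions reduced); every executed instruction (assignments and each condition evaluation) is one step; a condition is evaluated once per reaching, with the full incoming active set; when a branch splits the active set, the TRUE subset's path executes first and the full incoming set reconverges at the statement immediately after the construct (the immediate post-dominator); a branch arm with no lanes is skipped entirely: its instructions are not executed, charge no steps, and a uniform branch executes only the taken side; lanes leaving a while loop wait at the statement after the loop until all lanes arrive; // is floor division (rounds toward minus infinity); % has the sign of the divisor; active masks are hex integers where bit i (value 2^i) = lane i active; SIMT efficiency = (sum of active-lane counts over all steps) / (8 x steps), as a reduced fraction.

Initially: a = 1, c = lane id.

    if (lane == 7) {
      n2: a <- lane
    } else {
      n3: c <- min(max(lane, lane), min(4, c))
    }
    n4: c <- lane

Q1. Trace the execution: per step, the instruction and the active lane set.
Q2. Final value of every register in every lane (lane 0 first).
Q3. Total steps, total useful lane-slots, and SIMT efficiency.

step 0: eval (lane == 7)             0xff
step 1: a <- lane                    0x80
step 2: c <- min(max(lane, lane), min(4, c)) 0x7f
step 3: c <- lane                    0xff

Answer: 4 steps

a: 1,1,1,1,1,1,1,7
c: 0,1,2,3,4,5,6,7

steps = 4; useful = 24; efficiency = 24/32 = 3/4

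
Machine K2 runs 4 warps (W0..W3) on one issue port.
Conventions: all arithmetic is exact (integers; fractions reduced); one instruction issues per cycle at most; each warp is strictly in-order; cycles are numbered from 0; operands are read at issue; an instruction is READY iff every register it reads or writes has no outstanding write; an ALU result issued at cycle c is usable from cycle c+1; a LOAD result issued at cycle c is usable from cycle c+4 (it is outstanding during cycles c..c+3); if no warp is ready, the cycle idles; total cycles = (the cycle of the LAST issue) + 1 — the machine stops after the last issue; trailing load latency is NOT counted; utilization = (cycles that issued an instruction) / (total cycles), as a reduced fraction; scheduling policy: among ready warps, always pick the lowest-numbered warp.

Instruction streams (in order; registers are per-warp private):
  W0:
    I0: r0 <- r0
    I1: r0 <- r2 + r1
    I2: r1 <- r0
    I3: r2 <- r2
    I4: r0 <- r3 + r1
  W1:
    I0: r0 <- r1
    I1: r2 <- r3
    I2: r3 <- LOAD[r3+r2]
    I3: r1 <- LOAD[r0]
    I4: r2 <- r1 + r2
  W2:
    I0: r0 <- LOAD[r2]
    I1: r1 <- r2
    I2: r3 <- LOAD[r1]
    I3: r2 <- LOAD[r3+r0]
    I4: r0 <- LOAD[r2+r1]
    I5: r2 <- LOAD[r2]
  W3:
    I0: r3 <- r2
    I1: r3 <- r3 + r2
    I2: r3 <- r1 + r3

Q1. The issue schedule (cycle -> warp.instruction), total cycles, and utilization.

cycle 0: W0.I0
cycle 1: W0.I1
cycle 2: W0.I2
cycle 3: W0.I3
cycle 4: W0.I4
cycle 5: W1.I0
cycle 6: W1.I1
cycle 7: W1.I2
cycle 8: W1.I3
cycle 9: W2.I0
cycle 10: W2.I1
cycle 11: W2.I2
cycle 12: W1.I4
cycle 13: W3.I0
cycle 14: W3.I1
cycle 15: W2.I3
cycle 16: W3.I2
cycle 17: idle
cycle 18: idle
cycle 19: W2.I4
cycle 20: W2.I5

Answer: 21 cycles, utilization 19/21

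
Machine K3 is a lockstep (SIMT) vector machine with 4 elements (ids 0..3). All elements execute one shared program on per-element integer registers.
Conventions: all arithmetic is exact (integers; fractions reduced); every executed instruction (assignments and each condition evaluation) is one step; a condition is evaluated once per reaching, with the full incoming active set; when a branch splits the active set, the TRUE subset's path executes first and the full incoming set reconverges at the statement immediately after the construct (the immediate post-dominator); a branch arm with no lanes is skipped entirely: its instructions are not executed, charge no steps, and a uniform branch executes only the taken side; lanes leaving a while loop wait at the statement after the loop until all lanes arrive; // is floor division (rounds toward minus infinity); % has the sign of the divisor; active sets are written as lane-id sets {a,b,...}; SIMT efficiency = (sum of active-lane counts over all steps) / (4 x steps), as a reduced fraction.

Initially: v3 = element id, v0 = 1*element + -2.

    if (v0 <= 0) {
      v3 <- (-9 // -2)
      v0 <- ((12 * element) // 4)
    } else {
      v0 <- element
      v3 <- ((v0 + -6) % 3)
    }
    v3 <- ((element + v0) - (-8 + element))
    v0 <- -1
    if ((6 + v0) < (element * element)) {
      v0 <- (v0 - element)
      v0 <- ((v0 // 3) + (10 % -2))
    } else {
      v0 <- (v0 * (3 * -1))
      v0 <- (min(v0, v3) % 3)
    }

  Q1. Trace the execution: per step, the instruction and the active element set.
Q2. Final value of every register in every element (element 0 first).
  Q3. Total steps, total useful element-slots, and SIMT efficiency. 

step 0: eval (v0 <= 0)               {0,1,2,3}
step 1: v3 <- (-9 // -2)             {0,1,2}
step 2: v0 <- ((12 * element) // 4)  {0,1,2}
step 3: v0 <- element                {3}
step 4: v3 <- ((v0 + -6) % 3)        {3}
step 5: v3 <- ((element + v0) - (-8 + element)) {0,1,2,3}
step 6: v0 <- -1                     {0,1,2,3}
step 7: eval ((6 + v0) < (element * element)) {0,1,2,3}
step 8: v0 <- (v0 - element)         {3}
step 9: v0 <- ((v0 // 3) + (10 % -2)) {3}
step 10: v0 <- (v0 * (3 * -1))        {0,1,2}
step 11: v0 <- (min(v0, v3) % 3)      {0,1,2}

Answer: 12 steps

v3: 8,11,14,11
v0: 0,0,0,-2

steps = 12; useful = 32; efficiency = 32/48 = 2/3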